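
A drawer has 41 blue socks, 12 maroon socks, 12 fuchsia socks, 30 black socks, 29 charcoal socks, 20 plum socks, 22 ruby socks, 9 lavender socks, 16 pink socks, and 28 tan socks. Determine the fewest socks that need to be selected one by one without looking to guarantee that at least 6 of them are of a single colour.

51

An adversary could hand out at most 5 socks per colour: 5 + 5 + 5 + 5 + 5 + 5 + 5 + 5 + 5 + 5 = 50 socks and still no colour has 6.
By pigeonhole, one more sock lands in a colour already at 5, so 51 draws are enough and 50 are not.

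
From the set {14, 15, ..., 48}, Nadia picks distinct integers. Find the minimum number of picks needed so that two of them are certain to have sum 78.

A set avoiding the sum 78 can contain at most one of each pair {x, 78−x}, plus the 17 elements whose complement lies outside the range or equal to its own complement.
The integers 14, …, 39 (26 of them) are such a set: any two sum to at least 14+15 = 29 and at most 38+39 = 77 < 78.
By the pigeonhole principle, any 27th integer completes one of the 9 pairs, so 27 choices force a sum of 78.

27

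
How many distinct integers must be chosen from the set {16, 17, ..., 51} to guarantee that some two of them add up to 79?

25

Group the elements by complementary pair {x, 79−x}: {28,51}, {29,50}, {30,49}, …, giving 12 two-element pairs and 12 integers whose partner 79−x falls outside [16,51].
Treating each of those 24 groups as a pigeonhole, one can pick one integer per group — 24 integers — with no two summing to 79.
The 25th integer lands in an occupied pair, forcing a sum of 79.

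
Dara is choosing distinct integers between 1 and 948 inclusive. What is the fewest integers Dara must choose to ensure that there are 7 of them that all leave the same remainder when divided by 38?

By the pigeonhole principle, the 38 residue classes mod 38 are the pigeonholes.
With 228 integers one could put 6 in each residue class and have no class reach 7.
The 229th integer pushes some class to 7, so 38·6 + 1 = 229.

229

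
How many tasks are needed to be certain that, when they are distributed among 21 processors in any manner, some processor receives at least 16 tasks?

With 315 tasks one could put exactly 15 in each of the 21 processors, and no processor would reach 16.
One more task must land in a processor that already has 15, giving it 16.
So 21 × 15 + 1 = 316 tasks are required.

316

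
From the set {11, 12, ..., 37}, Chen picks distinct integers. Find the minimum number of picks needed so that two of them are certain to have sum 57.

19

Group the elements by complementary pair {x, 57−x}: {20,37}, {21,36}, {22,35}, …, giving 9 two-element pairs and 9 integers whose partner 57−x falls outside [11,37].
By pigeonhole, treating each of those 18 groups as a pigeonhole, one can pick one integer per group — 18 integers — with no two summing to 57.
The 19th integer lands in an occupied pair, forcing a sum of 57.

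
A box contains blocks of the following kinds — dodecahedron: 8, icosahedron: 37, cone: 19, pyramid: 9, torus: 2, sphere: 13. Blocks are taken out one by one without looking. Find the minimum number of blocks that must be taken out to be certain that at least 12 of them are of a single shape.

53

By pigeonhole, put each drawn block into a box by shape. The largest draw with every box below 12 takes min(count, 11) from each shape; shapes with fewer than 11 contribute all they have.
Σ min(cᵢ, 11) = 8 + 11 + 11 + 9 + 2 + 11 = 52.
Draw number 52 + 1 = 53 must push one box to 12.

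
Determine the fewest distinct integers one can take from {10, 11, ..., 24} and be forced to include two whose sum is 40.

Two chosen integers sum to 40 exactly when both halves of some pair {x, 40−x} with 16 ≤ x ≤ 40−x ≤ 24 are chosen — 4 such pairs.
The remaining 7 elements (those with no distinct partner in range) can never complete a 40-sum, so the worst case takes all of them and one from each pair: 7 + 4 = 11.
The 12th integer has to be the second member of some pair, so 11 + 1 = 12.

12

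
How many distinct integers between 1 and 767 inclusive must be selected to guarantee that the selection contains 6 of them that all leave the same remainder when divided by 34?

171

The 34 residue classes mod 34 are the pigeonholes.
With 170 integers one could put 5 in each residue class and have no class reach 6.
The 171st integer pushes some class to 6, so 34·5 + 1 = 171.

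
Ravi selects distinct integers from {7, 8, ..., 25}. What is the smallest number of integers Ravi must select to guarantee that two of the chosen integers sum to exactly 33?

11

A set avoiding the sum 33 can contain at most one of each pair {x, 33−x}, plus the 1 element whose complement lies outside the range.
The integers 7, …, 16 (10 of them) are such a set: any two sum to at least 7+8 = 15 and at most 15+16 = 31 < 33.
Any 11th integer completes one of the 9 pairs, so 11 choices force a sum of 33.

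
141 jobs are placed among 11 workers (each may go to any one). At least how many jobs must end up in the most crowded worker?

13

Pigeonhole: the 11 workers are the holes and the 141 jobs are the pigeons.
If every worker held at most 12 jobs, the total would be at most 11 × 12 = 132, which is less than 141.
So some worker holds at least ⌈141/11⌉ = 13 jobs.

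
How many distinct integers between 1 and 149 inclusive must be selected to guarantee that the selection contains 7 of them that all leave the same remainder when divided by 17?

The 17 residue classes mod 17 are the pigeonholes.
With 102 integers one could put 6 in each residue class and have no class reach 7.
The 103rd integer pushes some class to 7, so 17·6 + 1 = 103.

103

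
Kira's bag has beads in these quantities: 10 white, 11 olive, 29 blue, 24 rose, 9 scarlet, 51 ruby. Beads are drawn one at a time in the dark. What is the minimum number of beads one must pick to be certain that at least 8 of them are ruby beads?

91

In the worst case for collecting ruby beads, every non-ruby bead comes out first.
There are 10 + 11 + 29 + 24 + 9 = 83 non-ruby beads altogether.
After those, each further bead must be ruby, so 83 + 8 = 91 draws guarantee 8 ruby beads.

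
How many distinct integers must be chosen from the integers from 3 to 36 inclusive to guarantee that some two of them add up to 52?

25

Two chosen integers sum to 52 exactly when both halves of some pair {x, 52−x} with 16 ≤ x ≤ 52−x ≤ 36 are chosen — 10 such pairs.
The remaining 14 elements (those with no distinct partner in range) can never complete a 52-sum, so the worst case takes all of them and one from each pair: 14 + 10 = 24.
By the pigeonhole principle, the 25th integer has to be the second member of some pair, so 24 + 1 = 25.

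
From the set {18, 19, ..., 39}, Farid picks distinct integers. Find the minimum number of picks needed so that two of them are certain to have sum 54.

14

Two chosen integers sum to 54 exactly when both halves of some pair {x, 54−x} with 18 ≤ x ≤ 54−x ≤ 36 are chosen — 9 such pairs.
The remaining 4 elements (those with no distinct partner in range) can never complete a 54-sum, so the worst case takes all of them and one from each pair: 4 + 9 = 13.
By the pigeonhole principle, the 14th integer has to be the second member of some pair, so 13 + 1 = 14.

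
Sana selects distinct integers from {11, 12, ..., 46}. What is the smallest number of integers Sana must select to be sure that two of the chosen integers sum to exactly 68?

A set avoiding the sum 68 can contain at most one of each pair {x, 68−x}, plus the 12 elements whose complement lies outside the range or equal to its own complement.
The integers 11, …, 34 (24 of them) are such a set: any two sum to at least 11+12 = 23 and at most 33+34 = 67 < 68.
Any 25th integer completes one of the 12 pairs, so 25 choices force a sum of 68.

25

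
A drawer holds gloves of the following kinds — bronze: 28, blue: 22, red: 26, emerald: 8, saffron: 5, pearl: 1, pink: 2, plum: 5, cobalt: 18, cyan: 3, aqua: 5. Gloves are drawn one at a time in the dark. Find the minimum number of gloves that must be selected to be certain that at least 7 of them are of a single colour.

By pigeonhole, put each drawn glove into a box by colour. The largest draw with every box below 7 takes min(count, 6) from each colour; colours with fewer than 6 contribute all they have.
Σ min(cᵢ, 6) = 6 + 6 + 6 + 6 + 5 + 1 + 2 + 5 + 6 + 3 + 5 = 51.
Draw number 51 + 1 = 52 must push one box to 7.

52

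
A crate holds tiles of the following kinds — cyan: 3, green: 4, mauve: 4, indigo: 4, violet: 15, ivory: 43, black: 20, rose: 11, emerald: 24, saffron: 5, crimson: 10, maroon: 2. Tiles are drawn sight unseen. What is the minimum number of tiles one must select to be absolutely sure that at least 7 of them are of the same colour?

59

The 12 colours are the holes; the tiles drawn are the pigeons.
To avoid 7 of any one colour, the worst case takes at most 6 of each colour, or every tile of a colour that has fewer than 6.
That gives 3 + 4 + 4 + 4 + 6 + 6 + 6 + 6 + 6 + 5 + 6 + 2 = 58 tiles with no colour reaching 7.
The next tile forces some colour to 7, so 58 + 1 = 59.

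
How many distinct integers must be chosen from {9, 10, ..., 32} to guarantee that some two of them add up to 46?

Group the elements by complementary pair {x, 46−x}: {14,32}, {15,31}, {16,30}, …, giving 9 two-element pairs, the single value 23 (it cannot pair with itself since the integers are distinct), and 5 integers whose partner 46−x falls outside [9,32].
Treating each of those 15 groups as a pigeonhole, one can pick one integer per group — 15 integers — with no two summing to 46.
The 16th integer lands in an occupied pair, forcing a sum of 46.

16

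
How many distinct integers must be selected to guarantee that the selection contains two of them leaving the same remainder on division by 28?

By pigeonhole, the 28 residue classes mod 28 are the pigeonholes.
With 28 integers one could put 1 in each residue class and have no class reach 2.
The 29th integer pushes some class to 2, so 28·1 + 1 = 29.

29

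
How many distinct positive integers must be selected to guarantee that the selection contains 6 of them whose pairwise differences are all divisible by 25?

126

Integers whose pairwise differences are multiples of 25 are exactly those sharing a remainder mod 25. The 25 residue classes mod 25 are the pigeonholes.
With 125 integers one could put 5 in each residue class and have no class reach 6.
The 126th integer pushes some class to 6, so 25·5 + 1 = 126.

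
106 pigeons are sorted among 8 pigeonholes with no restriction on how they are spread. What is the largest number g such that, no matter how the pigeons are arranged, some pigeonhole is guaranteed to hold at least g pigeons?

14

By the pigeonhole principle, the 8 pigeonholes are the holes and the 106 pigeons are the pigeons.
If every pigeonhole held at most 13 pigeons, the total would be at most 8 × 13 = 104, which is less than 106.
So some pigeonhole holds at least ⌈106/8⌉ = 14 pigeons.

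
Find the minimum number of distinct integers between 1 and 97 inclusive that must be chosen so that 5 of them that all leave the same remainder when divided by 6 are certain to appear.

The 6 residue classes mod 6 are the pigeonholes.
With 24 integers one could put 4 in each residue class and have no class reach 5.
The 25th integer pushes some class to 5, so 6·4 + 1 = 25.

25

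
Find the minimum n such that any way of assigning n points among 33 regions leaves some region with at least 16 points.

496

With 495 points one could put exactly 15 in each of the 33 regions, and no region would reach 16.
One more point must land in a region that already has 15, giving it 16.
So 33 × 15 + 1 = 496 points are required.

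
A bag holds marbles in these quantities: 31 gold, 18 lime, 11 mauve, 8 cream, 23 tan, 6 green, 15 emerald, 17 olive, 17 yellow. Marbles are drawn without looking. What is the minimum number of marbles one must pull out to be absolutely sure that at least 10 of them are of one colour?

78

The 9 colours are the holes; the marbles drawn are the pigeons.
To avoid 10 of any one colour, the worst case takes at most 9 of each colour, or every marble of a colour that has fewer than 9.
That gives 9 + 9 + 9 + 8 + 9 + 6 + 9 + 9 + 9 = 77 marbles with no colour reaching 10.
The next marble forces some colour to 10, so 77 + 1 = 78.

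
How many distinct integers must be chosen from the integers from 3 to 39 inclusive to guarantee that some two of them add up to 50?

Two chosen integers sum to 50 exactly when both halves of some pair {x, 50−x} with 11 ≤ x ≤ 50−x ≤ 39 are chosen — 14 such pairs.
The remaining 9 elements (those with no distinct partner in range) can never complete a 50-sum, so the worst case takes all of them and one from each pair: 9 + 14 = 23.
By the pigeonhole principle, the 24th integer has to be the second member of some pair, so 23 + 1 = 24.

24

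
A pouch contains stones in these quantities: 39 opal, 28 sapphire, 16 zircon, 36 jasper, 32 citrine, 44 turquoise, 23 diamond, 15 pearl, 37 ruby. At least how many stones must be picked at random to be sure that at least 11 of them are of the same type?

91

The 9 types are the holes; the stones drawn are the pigeons.
To avoid 11 of any one type, the worst case takes at most 10 of each type.
That gives 10 + 10 + 10 + 10 + 10 + 10 + 10 + 10 + 10 = 90 stones with no type reaching 11.
The next stone forces some type to 11, so 90 + 1 = 91.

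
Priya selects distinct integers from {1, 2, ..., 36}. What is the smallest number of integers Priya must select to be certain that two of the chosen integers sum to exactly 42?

22

Two chosen integers sum to 42 exactly when both halves of some pair {x, 42−x} with 6 ≤ x ≤ 42−x ≤ 36 are chosen — 15 such pairs.
The remaining 6 elements (those with no distinct partner in range) can never complete a 42-sum, so the worst case takes all of them and one from each pair: 6 + 15 = 21.
The 22nd integer has to be the second member of some pair, so 21 + 1 = 22.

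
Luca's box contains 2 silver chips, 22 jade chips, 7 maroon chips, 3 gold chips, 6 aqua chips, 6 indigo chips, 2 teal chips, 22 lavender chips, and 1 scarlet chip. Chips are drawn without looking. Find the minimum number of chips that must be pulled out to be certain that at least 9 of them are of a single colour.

An adversary could hand out at most 8 chips per colour (7 colours run out sooner): 2 + 8 + 7 + 3 + 6 + 6 + 2 + 8 + 1 = 43 chips and still no colour has 9.
One more chip lands in a colour already at 8, so 44 draws are enough and 43 are not.

44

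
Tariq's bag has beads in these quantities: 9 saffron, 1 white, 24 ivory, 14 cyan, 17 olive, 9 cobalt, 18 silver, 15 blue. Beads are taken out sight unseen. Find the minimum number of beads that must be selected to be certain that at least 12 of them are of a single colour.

An adversary could hand out at most 11 beads per colour (saffron, white, cobalt run out sooner): 9 + 1 + 11 + 11 + 11 + 9 + 11 + 11 = 74 beads and still no colour has 12.
Pigeonhole: one more bead lands in a colour already at 11, so 75 draws are enough and 74 are not.

75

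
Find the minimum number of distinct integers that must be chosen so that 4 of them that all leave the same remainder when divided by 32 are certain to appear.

By pigeonhole, the 32 residue classes mod 32 are the pigeonholes.
With 96 integers one could put 3 in each residue class and have no class reach 4.
The 97th integer pushes some class to 4, so 32·3 + 1 = 97.

97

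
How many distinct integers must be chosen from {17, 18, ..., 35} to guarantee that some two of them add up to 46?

14

Group the elements by complementary pair {x, 46−x}: {17,29}, {18,28}, {19,27}, …, giving 6 two-element pairs, the single value 23 (it cannot pair with itself since the integers are distinct), and 6 integers whose partner 46−x falls outside [17,35].
By pigeonhole, treating each of those 13 groups as a pigeonhole, one can pick one integer per group — 13 integers — with no two summing to 46.
The 14th integer lands in an occupied pair, forcing a sum of 46.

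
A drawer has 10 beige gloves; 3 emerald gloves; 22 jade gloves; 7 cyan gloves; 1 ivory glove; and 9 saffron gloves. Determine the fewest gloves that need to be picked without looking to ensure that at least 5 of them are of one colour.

The 6 colours are the holes; the gloves drawn are the pigeons.
To avoid 5 of any one colour, the worst case takes at most 4 of each colour, or every glove of a colour that has fewer than 4.
That gives 4 + 3 + 4 + 4 + 1 + 4 = 20 gloves with no colour reaching 5.
The next glove forces some colour to 5, so 20 + 1 = 21.

21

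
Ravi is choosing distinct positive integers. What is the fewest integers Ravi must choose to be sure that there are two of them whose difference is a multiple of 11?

12

Integers whose pairwise differences are multiples of 11 are exactly those sharing a remainder mod 11. By the pigeonhole principle, the 11 residue classes mod 11 are the pigeonholes.
With 11 integers one could put 1 in each residue class and have no class reach 2.
The 12th integer pushes some class to 2, so 11·1 + 1 = 12.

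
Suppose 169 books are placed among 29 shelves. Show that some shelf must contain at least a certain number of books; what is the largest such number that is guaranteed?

6

Pigeonhole: the 29 shelves are the holes and the 169 books are the pigeons.
If every shelf held at most 5 books, the total would be at most 29 × 5 = 145, which is less than 169.
So some shelf holds at least ⌈169/29⌉ = 6 books.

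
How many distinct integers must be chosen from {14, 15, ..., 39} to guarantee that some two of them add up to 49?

Two chosen integers sum to 49 exactly when both halves of some pair {x, 49−x} with 14 ≤ x ≤ 49−x ≤ 35 are chosen — 11 such pairs.
The remaining 4 elements (those with no distinct partner in range) can never complete a 49-sum, so the worst case takes all of them and one from each pair: 4 + 11 = 15.
The 16th integer has to be the second member of some pair, so 15 + 1 = 16.

16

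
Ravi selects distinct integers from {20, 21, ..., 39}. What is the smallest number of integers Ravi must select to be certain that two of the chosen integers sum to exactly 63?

13

Group the elements by complementary pair {x, 63−x}: {24,39}, {25,38}, {26,37}, …, giving 8 two-element pairs and 4 integers whose partner 63−x falls outside [20,39].
Pigeonhole: treating each of those 12 groups as a pigeonhole, one can pick one integer per group — 12 integers — with no two summing to 63.
The 13th integer lands in an occupied pair, forcing a sum of 63.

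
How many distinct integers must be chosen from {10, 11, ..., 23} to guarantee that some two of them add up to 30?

10

Two chosen integers sum to 30 exactly when both halves of some pair {x, 30−x} with 10 ≤ x ≤ 30−x ≤ 20 are chosen — 5 such pairs.
The remaining 4 elements (those with no distinct partner in range) can never complete a 30-sum, so the worst case takes all of them and one from each pair: 4 + 5 = 9.
The 10th integer has to be the second member of some pair, so 9 + 1 = 10.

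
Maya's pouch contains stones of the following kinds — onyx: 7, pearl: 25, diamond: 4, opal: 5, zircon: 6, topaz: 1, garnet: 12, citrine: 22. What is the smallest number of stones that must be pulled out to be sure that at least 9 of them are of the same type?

The 8 types are the holes; the stones drawn are the pigeons.
To avoid 9 of any one type, the worst case takes at most 8 of each type, or every stone of a type that has fewer than 8.
That gives 7 + 8 + 4 + 5 + 6 + 1 + 8 + 8 = 47 stones with no type reaching 9.
The next stone forces some type to 9, so 47 + 1 = 48.

48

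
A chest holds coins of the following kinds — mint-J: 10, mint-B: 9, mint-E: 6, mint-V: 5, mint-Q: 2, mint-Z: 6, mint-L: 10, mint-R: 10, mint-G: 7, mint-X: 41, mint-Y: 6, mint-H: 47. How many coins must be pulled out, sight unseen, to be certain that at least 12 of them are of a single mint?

An adversary could hand out at most 11 coins per mint (10 mints run out sooner): 10 + 9 + 6 + 5 + 2 + 6 + 10 + 10 + 7 + 11 + 6 + 11 = 93 coins and still no mint has 12.
Pigeonhole: one more coin lands in a mint already at 11, so 94 draws are enough and 93 are not.

94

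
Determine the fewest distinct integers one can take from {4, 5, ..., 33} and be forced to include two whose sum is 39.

17

A set avoiding the sum 39 can contain at most one of each pair {x, 39−x}, plus the 2 elements whose complement lies outside the range.
The integers 4, …, 19 (16 of them) are such a set: any two sum to at least 4+5 = 9 and at most 18+19 = 37 < 39.
Any 17th integer completes one of the 14 pairs, so 17 choices force a sum of 39.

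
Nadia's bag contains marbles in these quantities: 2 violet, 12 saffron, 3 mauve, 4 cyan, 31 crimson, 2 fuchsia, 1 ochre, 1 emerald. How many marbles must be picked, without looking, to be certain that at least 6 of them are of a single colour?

By the pigeonhole principle, the 8 colours are the holes; the marbles drawn are the pigeons.
To avoid 6 of any one colour, the worst case takes at most 5 of each colour, or every marble of a colour that has fewer than 5.
That gives 2 + 5 + 3 + 4 + 5 + 2 + 1 + 1 = 23 marbles with no colour reaching 6.
The next marble forces some colour to 6, so 23 + 1 = 24.

24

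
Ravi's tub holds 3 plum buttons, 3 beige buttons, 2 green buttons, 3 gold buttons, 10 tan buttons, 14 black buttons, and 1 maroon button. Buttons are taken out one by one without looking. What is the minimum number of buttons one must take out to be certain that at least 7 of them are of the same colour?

By the pigeonhole principle, put each drawn button into a box by colour. The largest draw with every box below 7 takes min(count, 6) from each colour; colours with fewer than 6 contribute all they have.
Σ min(cᵢ, 6) = 3 + 3 + 2 + 3 + 6 + 6 + 1 = 24.
Draw number 24 + 1 = 25 must push one box to 7.

25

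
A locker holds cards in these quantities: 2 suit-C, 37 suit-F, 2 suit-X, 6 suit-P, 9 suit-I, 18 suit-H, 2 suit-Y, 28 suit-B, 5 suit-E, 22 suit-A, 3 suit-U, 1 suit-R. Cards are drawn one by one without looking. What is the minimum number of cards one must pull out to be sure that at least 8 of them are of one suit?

57

The 12 suits are the holes; the cards drawn are the pigeons.
To avoid 8 of any one suit, the worst case takes at most 7 of each suit, or every card of a suit that has fewer than 7.
That gives 2 + 7 + 2 + 6 + 7 + 7 + 2 + 7 + 5 + 7 + 3 + 1 = 56 cards with no suit reaching 8.
The next card forces some suit to 8, so 56 + 1 = 57.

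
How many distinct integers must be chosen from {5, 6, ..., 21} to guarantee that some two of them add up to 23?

A set avoiding the sum 23 can contain at most one of each pair {x, 23−x}, plus the 3 elements whose complement lies outside the range.
The integers 12, …, 21 (10 of them) are such a set: any two sum to at least 12+13 = 25 > 23.
Any 11th integer completes one of the 7 pairs, so 11 choices force a sum of 23.

11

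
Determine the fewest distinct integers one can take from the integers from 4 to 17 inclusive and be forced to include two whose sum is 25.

10

Group the elements by complementary pair {x, 25−x}: {8,17}, {9,16}, {10,15}, …, giving 5 two-element pairs and 4 integers whose partner 25−x falls outside [4,17].
Treating each of those 9 groups as a pigeonhole, one can pick one integer per group — 9 integers — with no two summing to 25.
The 10th integer lands in an occupied pair, forcing a sum of 25.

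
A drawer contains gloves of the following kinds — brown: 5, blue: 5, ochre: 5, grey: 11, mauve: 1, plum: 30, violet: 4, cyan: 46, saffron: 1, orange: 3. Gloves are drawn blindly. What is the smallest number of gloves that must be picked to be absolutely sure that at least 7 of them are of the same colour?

An adversary could hand out at most 6 gloves per colour (7 colours run out sooner): 5 + 5 + 5 + 6 + 1 + 6 + 4 + 6 + 1 + 3 = 42 gloves and still no colour has 7.
One more glove lands in a colour already at 6, so 43 draws are enough and 42 are not.

43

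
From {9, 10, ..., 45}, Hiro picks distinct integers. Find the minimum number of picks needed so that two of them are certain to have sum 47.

23

Group the elements by complementary pair {x, 47−x}: {9,38}, {10,37}, {11,36}, …, giving 15 two-element pairs and 7 integers whose partner 47−x falls outside [9,45].
By pigeonhole, treating each of those 22 groups as a pigeonhole, one can pick one integer per group — 22 integers — with no two summing to 47.
The 23rd integer lands in an occupied pair, forcing a sum of 47.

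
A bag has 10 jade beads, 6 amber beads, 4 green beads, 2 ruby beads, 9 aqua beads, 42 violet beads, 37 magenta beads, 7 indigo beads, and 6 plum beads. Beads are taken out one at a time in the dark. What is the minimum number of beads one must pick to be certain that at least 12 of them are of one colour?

67

An adversary could hand out at most 11 beads per colour (7 colours run out sooner): 10 + 6 + 4 + 2 + 9 + 11 + 11 + 7 + 6 = 66 beads and still no colour has 12.
One more bead lands in a colour already at 11, so 67 draws are enough and 66 are not.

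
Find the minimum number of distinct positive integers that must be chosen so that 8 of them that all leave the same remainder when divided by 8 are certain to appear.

57

Pigeonhole: the 8 residue classes mod 8 are the pigeonholes.
With 56 integers one could put 7 in each residue class and have no class reach 8.
The 57th integer pushes some class to 8, so 8·7 + 1 = 57.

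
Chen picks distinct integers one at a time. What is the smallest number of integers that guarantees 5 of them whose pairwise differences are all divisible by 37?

149

Integers whose pairwise differences are multiples of 37 are exactly those sharing a remainder mod 37. Pigeonhole: the 37 residue classes mod 37 are the pigeonholes.
With 148 integers one could put 4 in each residue class and have no class reach 5.
The 149th integer pushes some class to 5, so 37·4 + 1 = 149.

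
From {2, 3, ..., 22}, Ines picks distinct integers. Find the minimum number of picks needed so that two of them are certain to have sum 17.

Two chosen integers sum to 17 exactly when both halves of some pair {x, 17−x} with 2 ≤ x ≤ 17−x ≤ 15 are chosen — 7 such pairs.
The remaining 7 elements (those with no distinct partner in range) can never complete a 17-sum, so the worst case takes all of them and one from each pair: 7 + 7 = 14.
The 15th integer has to be the second member of some pair, so 14 + 1 = 15.

15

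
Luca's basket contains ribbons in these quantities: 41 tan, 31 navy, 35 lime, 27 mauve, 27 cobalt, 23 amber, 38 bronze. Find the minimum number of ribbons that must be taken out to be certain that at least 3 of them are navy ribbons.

194

In the worst case for collecting navy ribbons, every non-navy ribbon comes out first.
There are 41 + 35 + 27 + 27 + 23 + 38 = 191 non-navy ribbons altogether.
After those, each further ribbon must be navy, so 191 + 3 = 194 draws guarantee 3 navy ribbons.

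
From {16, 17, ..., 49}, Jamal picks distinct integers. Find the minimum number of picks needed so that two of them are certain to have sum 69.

20

A set avoiding the sum 69 can contain at most one of each pair {x, 69−x}, plus the 4 elements whose complement lies outside the range.
The integers 16, …, 34 (19 of them) are such a set: any two sum to at least 16+17 = 33 and at most 33+34 = 67 < 69.
By pigeonhole, any 20th integer completes one of the 15 pairs, so 20 choices force a sum of 69.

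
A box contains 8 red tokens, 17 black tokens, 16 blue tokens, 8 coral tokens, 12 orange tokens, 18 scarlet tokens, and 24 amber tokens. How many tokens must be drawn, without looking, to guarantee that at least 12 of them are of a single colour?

By pigeonhole, the 7 colours are the holes; the tokens drawn are the pigeons.
To avoid 12 of any one colour, the worst case takes at most 11 of each colour, or every token of a colour that has fewer than 11.
That gives 8 + 11 + 11 + 8 + 11 + 11 + 11 = 71 tokens with no colour reaching 12.
The next token forces some colour to 12, so 71 + 1 = 72.

72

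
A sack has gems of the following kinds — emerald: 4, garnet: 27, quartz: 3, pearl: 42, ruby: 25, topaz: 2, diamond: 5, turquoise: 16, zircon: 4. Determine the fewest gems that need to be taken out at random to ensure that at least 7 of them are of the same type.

43

An adversary could hand out at most 6 gems per type (5 types run out sooner): 4 + 6 + 3 + 6 + 6 + 2 + 5 + 6 + 4 = 42 gems and still no type has 7.
By the pigeonhole principle, one more gem lands in a type already at 6, so 43 draws are enough and 42 are not.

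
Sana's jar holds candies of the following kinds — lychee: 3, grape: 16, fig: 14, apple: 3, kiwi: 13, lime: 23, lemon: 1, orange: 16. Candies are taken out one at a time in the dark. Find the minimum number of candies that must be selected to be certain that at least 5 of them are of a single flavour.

By pigeonhole, put each drawn candy into a box by flavour. The largest draw with every box below 5 takes min(count, 4) from each flavour; flavours with fewer than 4 contribute all they have.
Σ min(cᵢ, 4) = 3 + 4 + 4 + 3 + 4 + 4 + 1 + 4 = 27.
Draw number 27 + 1 = 28 must push one box to 5.

28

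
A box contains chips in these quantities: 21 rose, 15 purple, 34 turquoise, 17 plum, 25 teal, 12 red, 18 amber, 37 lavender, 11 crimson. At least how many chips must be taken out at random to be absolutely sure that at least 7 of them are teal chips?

172

In the worst case for collecting teal chips, every non-teal chip comes out first.
There are 21 + 15 + 34 + 17 + 12 + 18 + 37 + 11 = 165 non-teal chips altogether.
After those, each further chip must be teal, so 165 + 7 = 172 draws guarantee 7 teal chips.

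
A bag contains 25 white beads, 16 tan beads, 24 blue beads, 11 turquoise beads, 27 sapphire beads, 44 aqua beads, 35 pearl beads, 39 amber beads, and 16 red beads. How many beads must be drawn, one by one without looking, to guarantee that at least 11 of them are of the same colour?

An adversary could hand out at most 10 beads per colour: 10 + 10 + 10 + 10 + 10 + 10 + 10 + 10 + 10 = 90 beads and still no colour has 11.
One more bead lands in a colour already at 10, so 91 draws are enough and 90 are not.

91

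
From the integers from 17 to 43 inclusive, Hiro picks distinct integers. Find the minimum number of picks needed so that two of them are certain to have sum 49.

20

A set avoiding the sum 49 can contain at most one of each pair {x, 49−x}, plus the 11 elements whose complement lies outside the range.
The integers 25, …, 43 (19 of them) are such a set: any two sum to at least 25+26 = 51 > 49.
Any 20th integer completes one of the 8 pairs, so 20 choices force a sum of 49.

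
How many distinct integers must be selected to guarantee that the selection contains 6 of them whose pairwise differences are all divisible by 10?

51

Integers whose pairwise differences are multiples of 10 are exactly those sharing a remainder mod 10. By pigeonhole, the 10 residue classes mod 10 are the pigeonholes.
With 50 integers one could put 5 in each residue class and have no class reach 6.
The 51st integer pushes some class to 6, so 10·5 + 1 = 51.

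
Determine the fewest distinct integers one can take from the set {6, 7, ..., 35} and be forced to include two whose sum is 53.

22

Two chosen integers sum to 53 exactly when both halves of some pair {x, 53−x} with 18 ≤ x ≤ 53−x ≤ 35 are chosen — 9 such pairs.
The remaining 12 elements (those with no distinct partner in range) can never complete a 53-sum, so the worst case takes all of them and one from each pair: 12 + 9 = 21.
The 22nd integer has to be the second member of some pair, so 21 + 1 = 22.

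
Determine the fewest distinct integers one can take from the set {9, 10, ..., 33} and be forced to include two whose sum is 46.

16

Group the elements by complementary pair {x, 46−x}: {13,33}, {14,32}, {15,31}, …, giving 10 two-element pairs, the single value 23 (it cannot pair with itself since the integers are distinct), and 4 integers whose partner 46−x falls outside [9,33].
Treating each of those 15 groups as a pigeonhole, one can pick one integer per group — 15 integers — with no two summing to 46.
The 16th integer lands in an occupied pair, forcing a sum of 46.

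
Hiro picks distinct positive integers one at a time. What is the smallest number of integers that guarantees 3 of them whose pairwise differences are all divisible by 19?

Integers whose pairwise differences are multiples of 19 are exactly those sharing a remainder mod 19. By pigeonhole, the 19 residue classes mod 19 are the pigeonholes.
With 38 integers one could put 2 in each residue class and have no class reach 3.
The 39th integer pushes some class to 3, so 19·2 + 1 = 39.

39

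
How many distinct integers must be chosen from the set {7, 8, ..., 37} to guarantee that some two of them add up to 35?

21

Two chosen integers sum to 35 exactly when both halves of some pair {x, 35−x} with 7 ≤ x ≤ 35−x ≤ 28 are chosen — 11 such pairs.
The remaining 9 elements (those with no distinct partner in range) can never complete a 35-sum, so the worst case takes all of them and one from each pair: 9 + 11 = 20.
By the pigeonhole principle, the 21st integer has to be the second member of some pair, so 20 + 1 = 21.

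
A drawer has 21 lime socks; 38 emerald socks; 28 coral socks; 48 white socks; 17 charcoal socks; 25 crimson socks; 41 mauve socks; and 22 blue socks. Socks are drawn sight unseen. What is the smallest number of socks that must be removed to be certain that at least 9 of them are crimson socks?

224

In the worst case for collecting crimson socks, every non-crimson sock comes out first.
There are 21 + 38 + 28 + 48 + 17 + 41 + 22 = 215 non-crimson socks altogether.
After those, each further sock must be crimson, so 215 + 9 = 224 draws guarantee 9 crimson socks.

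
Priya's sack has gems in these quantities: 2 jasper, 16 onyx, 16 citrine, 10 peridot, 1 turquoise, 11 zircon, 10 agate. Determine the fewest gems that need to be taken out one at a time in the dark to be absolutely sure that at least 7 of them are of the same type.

34

By pigeonhole, put each drawn gem into a box by type. The largest draw with every box below 7 takes min(count, 6) from each type; types with fewer than 6 contribute all they have.
Σ min(cᵢ, 6) = 2 + 6 + 6 + 6 + 1 + 6 + 6 = 33.
Draw number 33 + 1 = 34 must push one box to 7.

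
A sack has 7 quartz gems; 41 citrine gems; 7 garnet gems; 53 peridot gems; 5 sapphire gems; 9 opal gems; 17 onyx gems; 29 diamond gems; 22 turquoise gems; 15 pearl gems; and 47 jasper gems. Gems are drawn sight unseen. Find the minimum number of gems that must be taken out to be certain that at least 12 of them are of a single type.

106

By the pigeonhole principle, put each drawn gem into a box by type. The largest draw with every box below 12 takes min(count, 11) from each type; types with fewer than 11 contribute all they have.
Σ min(cᵢ, 11) = 7 + 11 + 7 + 11 + 5 + 9 + 11 + 11 + 11 + 11 + 11 = 105.
Draw number 105 + 1 = 106 must push one box to 12.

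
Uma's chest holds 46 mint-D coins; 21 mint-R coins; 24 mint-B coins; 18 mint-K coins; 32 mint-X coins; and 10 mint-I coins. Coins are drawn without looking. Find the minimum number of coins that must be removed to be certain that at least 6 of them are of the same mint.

31

The 6 mints are the holes; the coins drawn are the pigeons.
To avoid 6 of any one mint, the worst case takes at most 5 of each mint.
That gives 5 + 5 + 5 + 5 + 5 + 5 = 30 coins with no mint reaching 6.
The next coin forces some mint to 6, so 30 + 1 = 31.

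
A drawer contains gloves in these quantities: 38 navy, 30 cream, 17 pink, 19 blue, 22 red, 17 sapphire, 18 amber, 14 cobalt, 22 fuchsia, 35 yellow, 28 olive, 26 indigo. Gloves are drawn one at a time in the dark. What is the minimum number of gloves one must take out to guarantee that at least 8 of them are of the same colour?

85

Pigeonhole: put each drawn glove into a box by colour. The largest draw with every box below 8 takes min(count, 7) from each colour.
Σ min(cᵢ, 7) = 7 + 7 + 7 + 7 + 7 + 7 + 7 + 7 + 7 + 7 + 7 + 7 = 84.
Draw number 84 + 1 = 85 must push one box to 8.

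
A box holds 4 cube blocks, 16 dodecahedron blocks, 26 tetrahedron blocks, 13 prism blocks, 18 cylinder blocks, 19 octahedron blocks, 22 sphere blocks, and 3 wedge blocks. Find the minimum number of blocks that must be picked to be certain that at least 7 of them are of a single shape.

Pigeonhole: the 8 shapes are the holes; the blocks drawn are the pigeons.
To avoid 7 of any one shape, the worst case takes at most 6 of each shape, or every block of a shape that has fewer than 6.
That gives 4 + 6 + 6 + 6 + 6 + 6 + 6 + 3 = 43 blocks with no shape reaching 7.
The next block forces some shape to 7, so 43 + 1 = 44.

44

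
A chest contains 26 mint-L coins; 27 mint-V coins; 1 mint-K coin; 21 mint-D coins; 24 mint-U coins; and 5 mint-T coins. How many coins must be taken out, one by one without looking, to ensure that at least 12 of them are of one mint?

The 6 mints are the holes; the coins drawn are the pigeons.
To avoid 12 of any one mint, the worst case takes at most 11 of each mint, or every coin of a mint that has fewer than 11.
That gives 11 + 11 + 1 + 11 + 11 + 5 = 50 coins with no mint reaching 12.
The next coin forces some mint to 12, so 50 + 1 = 51.

51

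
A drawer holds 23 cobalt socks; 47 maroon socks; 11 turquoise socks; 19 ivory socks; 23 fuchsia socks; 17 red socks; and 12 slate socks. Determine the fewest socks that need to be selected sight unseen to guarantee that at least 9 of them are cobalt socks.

In the worst case for collecting cobalt socks, every non-cobalt sock comes out first.
There are 47 + 11 + 19 + 23 + 17 + 12 = 129 non-cobalt socks altogether.
After those, each further sock must be cobalt, so 129 + 9 = 138 draws guarantee 9 cobalt socks.

138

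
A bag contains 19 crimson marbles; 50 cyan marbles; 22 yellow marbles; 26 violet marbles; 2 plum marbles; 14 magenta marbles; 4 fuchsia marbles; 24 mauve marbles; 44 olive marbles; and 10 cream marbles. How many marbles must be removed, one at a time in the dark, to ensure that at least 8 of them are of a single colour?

By the pigeonhole principle, the 10 colours are the holes; the marbles drawn are the pigeons.
To avoid 8 of any one colour, the worst case takes at most 7 of each colour, or every marble of a colour that has fewer than 7.
That gives 7 + 7 + 7 + 7 + 2 + 7 + 4 + 7 + 7 + 7 = 62 marbles with no colour reaching 8.
The next marble forces some colour to 8, so 62 + 1 = 63.

63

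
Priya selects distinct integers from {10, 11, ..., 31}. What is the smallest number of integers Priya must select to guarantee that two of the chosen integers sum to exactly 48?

Group the elements by complementary pair {x, 48−x}: {17,31}, {18,30}, {19,29}, …, giving 7 two-element pairs; the single value 24 (it cannot pair with itself since the integers are distinct); and 7 integers whose partner 48−x falls outside [10,31].
Treating each of those 15 groups as a pigeonhole, one can pick one integer per group — 15 integers — with no two summing to 48.
The 16th integer lands in an occupied pair, forcing a sum of 48.

16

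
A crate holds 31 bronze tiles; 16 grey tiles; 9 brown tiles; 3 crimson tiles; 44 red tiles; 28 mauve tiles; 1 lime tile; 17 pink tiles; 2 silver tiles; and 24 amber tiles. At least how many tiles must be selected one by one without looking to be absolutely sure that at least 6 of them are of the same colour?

By pigeonhole, put each drawn tile into a box by colour. The largest draw with every box below 6 takes min(count, 5) from each colour; colours with fewer than 5 contribute all they have.
Σ min(cᵢ, 5) = 5 + 5 + 5 + 3 + 5 + 5 + 1 + 5 + 2 + 5 = 41.
Draw number 41 + 1 = 42 must push one box to 6.

42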